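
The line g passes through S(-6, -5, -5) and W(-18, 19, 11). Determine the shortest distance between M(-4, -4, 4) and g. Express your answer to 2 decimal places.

A direction vector for g is W − S = (-12, 24, 16).
Taking (-6, -5, -5) on g with direction v = (-12, 24, 16): w = M − (-6, -5, -5) = (2, 1, 9), and w × v = (-200, -140, 60).
Distance = |w × v| / |v| = √63200 / √976 ≈ 8.05.

8.05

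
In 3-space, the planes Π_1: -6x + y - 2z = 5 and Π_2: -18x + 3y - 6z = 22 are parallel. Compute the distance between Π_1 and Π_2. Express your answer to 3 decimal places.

0.364

Rescale Π_2 by 1/3: -6x + y - 2z = 22/3. Then distance = |5 − (22/3)| / √41 ≈ 0.364.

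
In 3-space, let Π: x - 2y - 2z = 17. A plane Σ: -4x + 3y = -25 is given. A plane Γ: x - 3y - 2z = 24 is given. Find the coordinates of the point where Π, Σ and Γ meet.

(1, -7, -1)

Solving the 3×3 linear system x - 2y - 2z = 17, -4x + 3y = -25, x - 3y - 2z = 24 (e.g. by elimination or Cramer's rule, determinant = -8) gives (1, -7, -1).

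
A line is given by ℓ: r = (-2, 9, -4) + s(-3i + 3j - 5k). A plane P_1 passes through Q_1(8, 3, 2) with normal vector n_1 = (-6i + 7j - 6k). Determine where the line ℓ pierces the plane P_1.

P_1: n_1·r = n_1·Q_1 gives -6x + 7y - 6z = -39.
Substitute r = (-2, 9, -4) + t(-3, 3, -5) into the plane: 99 + 69t = -39, so t = -2.
Intersection: (-2, 9, -4) + (-2)·(-3, 3, -5) = (4, 3, 6).

(4, 3, 6)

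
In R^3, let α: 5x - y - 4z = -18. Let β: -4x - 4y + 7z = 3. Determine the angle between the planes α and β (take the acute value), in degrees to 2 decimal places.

41.03

cos θ = |n₁·n₂| / (|n₁||n₂|) = |-44| / (√42 · √81).
θ = arccos(0.75437) ≈ 41.03°.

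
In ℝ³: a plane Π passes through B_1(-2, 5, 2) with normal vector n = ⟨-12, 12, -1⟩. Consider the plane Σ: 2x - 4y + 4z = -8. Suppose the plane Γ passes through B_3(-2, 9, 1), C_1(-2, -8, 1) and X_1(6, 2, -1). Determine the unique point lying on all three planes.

(-6, 1, 2)

Π: n·r = n·B_1 gives -12x + 12y - z = 82.
B_3C_1 = (0, -17, 0), B_3X_1 = (8, -7, -2); a normal to Γ is B_3C_1 × B_3X_1 = (34, 0, 136).
Using B_3: Γ has equation 34x + 136z = 68.
Solving the 3×3 linear system -12x + 12y - z = 82, 2x - 4y + 4z = -8, 34x + 136z = 68 (e.g. by elimination or Cramer's rule, determinant = 4760) gives (-6, 1, 2).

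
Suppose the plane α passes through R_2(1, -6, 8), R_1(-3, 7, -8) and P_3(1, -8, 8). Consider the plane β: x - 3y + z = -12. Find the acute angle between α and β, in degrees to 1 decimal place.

77.3

R_2R_1 = (-4, 13, -16), R_2P_3 = (0, -2, 0); a normal to α is R_2R_1 × R_2P_3 = (-32, 0, 8).
Using R_2: α has equation -32x + 8z = 32.
cos θ = |n₁·n₂| / (|n₁||n₂|) = |-24| / (√1088 · √11).
θ = arccos(0.21938) ≈ 77.3°.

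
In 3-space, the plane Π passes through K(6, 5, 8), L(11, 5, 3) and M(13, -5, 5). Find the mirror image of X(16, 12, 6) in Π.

KL = (5, 0, -5), KM = (7, -10, -3); a normal to Π is KL × KM = (-50, -20, -50).
Using K: Π has equation -50x - 20y - 50z = -800.
λ = (n·X − d)/|n|² = (-1340 − (-800))/5400 = -1/10.
Reflection = X − 2λn = (16, 12, 6) − (-1/5)·(-50, -20, -50) = (6, 8, -4).

(6, 8, -4)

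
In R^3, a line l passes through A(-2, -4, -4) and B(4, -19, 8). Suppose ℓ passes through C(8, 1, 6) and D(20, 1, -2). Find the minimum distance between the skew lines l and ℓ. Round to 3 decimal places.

A direction vector for l is B − A = (6, -15, 12).
A direction vector for ℓ is D − C = (12, 0, -8).
Common perpendicular direction n = (6, -15, 12) × (12, 0, -8) = (120, 192, 180).
With w = (8, 1, 6) − (-2, -4, -4) = (10, 5, 10), w · n = 3960.
Distance = |w · n| / |n| = |3960| / √83664 ≈ 13.691.

13.691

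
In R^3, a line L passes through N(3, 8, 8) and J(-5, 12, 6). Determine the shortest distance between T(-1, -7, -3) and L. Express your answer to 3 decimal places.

19.015

A direction vector for L is J − N = (-8, 4, -2).
Taking (3, 8, 8) on L with direction v = (-8, 4, -2): w = T − (3, 8, 8) = (-4, -15, -11), and w × v = (74, 80, -136).
Distance = |w × v| / |v| = √30372 / √84 ≈ 19.015.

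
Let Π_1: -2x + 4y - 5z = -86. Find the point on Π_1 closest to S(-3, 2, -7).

Foot = S − λn with λ = (n·S − d)/|n|² = (49 − (-86))/45 = 3.
Foot = (-3, 2, -7) − 3·(-2, 4, -5) = (3, -10, 8).

(3, -10, 8)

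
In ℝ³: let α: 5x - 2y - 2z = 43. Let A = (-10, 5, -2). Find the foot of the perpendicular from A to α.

(5, -1, -8)

Foot = A − λn with λ = (n·A − d)/|n|² = (-56 − 43)/33 = -3.
Foot = (-10, 5, -2) − (-3)·(5, -2, -2) = (5, -1, -8).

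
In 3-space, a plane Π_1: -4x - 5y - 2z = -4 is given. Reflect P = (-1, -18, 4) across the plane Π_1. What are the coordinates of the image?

(15, 2, 12)

λ = (n·P − d)/|n|² = (86 − (-4))/45 = 2.
Reflection = P − 2λn = (-1, -18, 4) − 4·(-4, -5, -2) = (15, 2, 12).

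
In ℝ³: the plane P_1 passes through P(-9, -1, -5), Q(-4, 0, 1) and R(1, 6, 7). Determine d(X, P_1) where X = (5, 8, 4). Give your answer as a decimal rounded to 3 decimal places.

4.993

PQ = (5, 1, 6), PR = (10, 7, 12); a normal to P_1 is PQ × PR = (-30, 0, 25).
Using P: P_1 has equation -30x + 25z = 145.
n·X − d = (-30)·(5) + (0)·(8) + (25)·(4) − 145 = -195; |n| = √1525.
Distance = |-195| / √1525 = 195/√1525 ≈ 4.993.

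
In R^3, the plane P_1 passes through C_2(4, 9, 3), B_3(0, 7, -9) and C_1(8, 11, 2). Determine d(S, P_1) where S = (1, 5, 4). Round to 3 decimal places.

C_2B_3 = (-4, -2, -12), C_2C_1 = (4, 2, -1); a normal to P_1 is C_2B_3 × C_2C_1 = (26, -52, 0).
Using C_2: P_1 has equation 26x - 52y = -364.
n·S − d = (26)·(1) + (-52)·(5) + (0)·(4) − (-364) = 130; |n| = √3380.
Distance = |130| / √3380 = 130/√3380 ≈ 2.236.

2.236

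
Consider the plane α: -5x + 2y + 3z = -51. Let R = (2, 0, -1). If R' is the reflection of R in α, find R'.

λ = (n·R − d)/|n|² = (-13 − (-51))/38 = 1.
Reflection = R − 2λn = (2, 0, -1) − 2·(-5, 2, 3) = (12, -4, -7).

(12, -4, -7)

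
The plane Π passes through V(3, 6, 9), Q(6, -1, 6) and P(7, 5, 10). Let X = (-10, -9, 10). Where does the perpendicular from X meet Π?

VQ = (3, -7, -3), VP = (4, -1, 1); a normal to Π is VQ × VP = (-10, -15, 25).
Using V: Π has equation -10x - 15y + 25z = 105.
Foot = X − λn with λ = (n·X − d)/|n|² = (485 − 105)/950 = 2/5.
Foot = (-10, -9, 10) − (2/5)·(-10, -15, 25) = (-6, -3, 0).

(-6, -3, 0)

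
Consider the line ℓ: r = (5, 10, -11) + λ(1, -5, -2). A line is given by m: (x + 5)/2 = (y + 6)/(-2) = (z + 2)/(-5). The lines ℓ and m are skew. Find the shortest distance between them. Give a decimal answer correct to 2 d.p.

6.85

m has direction (2, -2, -5) through (-5, -6, -2).
Common perpendicular direction n = (1, -5, -2) × (2, -2, -5) = (21, 1, 8).
With w = (-5, -6, -2) − (5, 10, -11) = (-10, -16, 9), w · n = -154.
Distance = |w · n| / |n| = |-154| / √506 ≈ 6.85.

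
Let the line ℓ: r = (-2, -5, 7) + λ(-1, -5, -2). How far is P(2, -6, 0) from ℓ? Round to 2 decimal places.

Taking (-2, -5, 7) on ℓ with direction v = (-1, -5, -2): w = P − (-2, -5, 7) = (4, -1, -7), and w × v = (-33, 15, -21).
Distance = |w × v| / |v| = √1755 / √30 ≈ 7.65.

7.65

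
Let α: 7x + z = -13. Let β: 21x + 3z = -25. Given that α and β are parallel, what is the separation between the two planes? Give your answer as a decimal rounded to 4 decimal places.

Rescale β by 1/3: 7x + z = -25/3. Then distance = |-13 − (-25/3)| / √50 ≈ 0.6600.

0.6600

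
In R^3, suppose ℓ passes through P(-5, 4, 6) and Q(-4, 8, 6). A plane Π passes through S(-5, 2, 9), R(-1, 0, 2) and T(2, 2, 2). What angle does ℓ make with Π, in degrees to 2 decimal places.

A direction vector for ℓ is Q − P = (1, 4, 0).
SR = (4, -2, -7), ST = (7, 0, -7); a normal to Π is SR × ST = (14, -21, 14).
Using S: Π has equation 14x - 21y + 14z = 14.
sin θ = |n·v| / (|n||v|) = |-70| / (√833 · √17) = 0.58824.
θ ≈ 36.03°.

36.03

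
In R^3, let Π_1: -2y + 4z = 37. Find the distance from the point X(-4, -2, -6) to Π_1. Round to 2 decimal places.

n·X − d = (0)·(-4) + (-2)·(-2) + (4)·(-6) − 37 = -57; |n| = √20.
Distance = |-57| / √20 = 57/√20 ≈ 12.75.

12.75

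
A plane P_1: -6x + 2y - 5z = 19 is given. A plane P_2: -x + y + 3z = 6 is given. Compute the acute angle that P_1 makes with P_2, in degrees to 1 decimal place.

cos θ = |n₁·n₂| / (|n₁||n₂|) = |-7| / (√65 · √11).
θ = arccos(0.26179) ≈ 74.8°.

74.8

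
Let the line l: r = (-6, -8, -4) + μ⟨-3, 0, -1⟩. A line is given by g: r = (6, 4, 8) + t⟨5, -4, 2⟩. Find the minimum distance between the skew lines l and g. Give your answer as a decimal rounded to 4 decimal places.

Common perpendicular direction n = (-3, 0, -1) × (5, -4, 2) = (-4, 1, 12).
With w = (6, 4, 8) − (-6, -8, -4) = (12, 12, 12), w · n = 108.
Distance = |w · n| / |n| = |108| / √161 ≈ 8.5116.

8.5116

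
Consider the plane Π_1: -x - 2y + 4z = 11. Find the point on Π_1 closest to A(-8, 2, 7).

Foot = A − λn with λ = (n·A − d)/|n|² = (32 − 11)/21 = 1.
Foot = (-8, 2, 7) − 1·(-1, -2, 4) = (-7, 4, 3).

(-7, 4, 3)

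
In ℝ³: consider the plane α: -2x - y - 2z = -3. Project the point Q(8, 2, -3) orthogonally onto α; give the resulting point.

(6, 1, -5)

Foot = Q − λn with λ = (n·Q − d)/|n|² = (-12 − (-3))/9 = -1.
Foot = (8, 2, -3) − (-1)·(-2, -1, -2) = (6, 1, -5).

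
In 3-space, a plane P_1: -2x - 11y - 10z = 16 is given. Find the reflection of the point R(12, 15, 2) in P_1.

(8, -7, -18)

λ = (n·R − d)/|n|² = (-209 − 16)/225 = -1.
Reflection = R − 2λn = (12, 15, 2) − (-2)·(-2, -11, -10) = (8, -7, -18).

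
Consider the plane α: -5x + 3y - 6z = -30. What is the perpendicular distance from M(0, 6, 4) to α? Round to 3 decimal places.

2.869

n·M − d = (-5)·(0) + (3)·(6) + (-6)·(4) − (-30) = 24; |n| = √70.
Distance = |24| / √70 = 24/√70 ≈ 2.869.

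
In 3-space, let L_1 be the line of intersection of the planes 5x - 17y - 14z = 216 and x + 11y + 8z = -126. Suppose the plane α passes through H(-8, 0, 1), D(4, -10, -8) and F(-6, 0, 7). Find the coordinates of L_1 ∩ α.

Direction of L_1: (5, -17, -14) × (1, 11, 8) = (18, -54, 72).
A point on L_1: solving the two plane equations with x = 1 gives (1, -5, -9).
HD = (12, -10, -9), HF = (2, 0, 6); a normal to α is HD × HF = (-60, -90, 20).
Using H: α has equation -60x - 90y + 20z = 500.
Substitute r = (1, -5, -9) + t(18, -54, 72) into the plane: 210 + 5220t = 500, so t = 1/18.
Intersection: (1, -5, -9) + (1/18)·(18, -54, 72) = (2, -8, -5).

(2, -8, -5)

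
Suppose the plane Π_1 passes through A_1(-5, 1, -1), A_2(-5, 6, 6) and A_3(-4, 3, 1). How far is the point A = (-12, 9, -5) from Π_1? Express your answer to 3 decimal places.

10.963

A_1A_2 = (0, 5, 7), A_1A_3 = (1, 2, 2); a normal to Π_1 is A_1A_2 × A_1A_3 = (-4, 7, -5).
Using A_1: Π_1 has equation -4x + 7y - 5z = 32.
n·A − d = (-4)·(-12) + (7)·(9) + (-5)·(-5) − 32 = 104; |n| = √90.
Distance = |104| / √90 = 104/√90 ≈ 10.963.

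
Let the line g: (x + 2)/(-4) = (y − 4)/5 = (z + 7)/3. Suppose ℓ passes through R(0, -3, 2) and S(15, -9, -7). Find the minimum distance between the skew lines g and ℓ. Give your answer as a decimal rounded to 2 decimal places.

g has direction (-4, 5, 3) through (-2, 4, -7).
A direction vector for ℓ is S − R = (15, -6, -9).
Common perpendicular direction n = (-4, 5, 3) × (15, -6, -9) = (-27, 9, -51).
With w = (0, -3, 2) − (-2, 4, -7) = (2, -7, 9), w · n = -576.
Distance = |w · n| / |n| = |-576| / √3411 ≈ 9.86.

9.86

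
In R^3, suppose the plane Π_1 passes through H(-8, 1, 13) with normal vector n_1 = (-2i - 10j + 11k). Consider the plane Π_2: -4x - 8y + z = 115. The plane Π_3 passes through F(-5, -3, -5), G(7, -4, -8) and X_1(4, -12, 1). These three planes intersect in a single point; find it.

Π_1: n_1·r = n_1·H gives -2x - 10y + 11z = 149.
FG = (12, -1, -3), FX_1 = (9, -9, 6); a normal to Π_3 is FG × FX_1 = (-33, -99, -99).
Using F: Π_3 has equation -33x - 99y - 99z = 957.
Solving the 3×3 linear system -2x - 10y + 11z = 149, -4x - 8y + z = 115, -33x - 99y - 99z = 957 (e.g. by elimination or Cramer's rule, determinant = 3960) gives (-8, -10, 3).

(-8, -10, 3)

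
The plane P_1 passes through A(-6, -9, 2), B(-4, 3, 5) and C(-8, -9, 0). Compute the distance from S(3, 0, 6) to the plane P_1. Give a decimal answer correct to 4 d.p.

4.0588

AB = (2, 12, 3), AC = (-2, 0, -2); a normal to P_1 is AB × AC = (-24, -2, 24).
Using A: P_1 has equation -24x - 2y + 24z = 210.
n·S − d = (-24)·(3) + (-2)·(0) + (24)·(6) − 210 = -138; |n| = √1156.
Distance = |-138| / √1156 = 138/√1156 ≈ 4.0588.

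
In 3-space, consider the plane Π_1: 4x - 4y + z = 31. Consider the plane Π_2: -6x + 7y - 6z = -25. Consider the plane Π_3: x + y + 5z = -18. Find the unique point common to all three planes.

(8, -1, -5)

Solving the 3×3 linear system 4x - 4y + z = 31, -6x + 7y - 6z = -25, x + y + 5z = -18 (e.g. by elimination or Cramer's rule, determinant = 55) gives (8, -1, -5).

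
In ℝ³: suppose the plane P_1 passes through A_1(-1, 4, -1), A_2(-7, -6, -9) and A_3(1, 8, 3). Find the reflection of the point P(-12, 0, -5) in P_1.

(-4, -8, -1)

A_1A_2 = (-6, -10, -8), A_1A_3 = (2, 4, 4); a normal to P_1 is A_1A_2 × A_1A_3 = (-8, 8, -4).
Using A_1: P_1 has equation -8x + 8y - 4z = 44.
λ = (n·P − d)/|n|² = (116 − 44)/144 = 1/2.
Reflection = P − 2λn = (-12, 0, -5) − 1·(-8, 8, -4) = (-4, -8, -1).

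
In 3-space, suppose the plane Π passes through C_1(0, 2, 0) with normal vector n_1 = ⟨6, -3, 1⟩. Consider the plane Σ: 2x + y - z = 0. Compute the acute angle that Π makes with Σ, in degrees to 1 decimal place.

61.2

Π: n_1·r = n_1·C_1 gives 6x - 3y + z = -6.
cos θ = |n₁·n₂| / (|n₁||n₂|) = |8| / (√46 · √6).
θ = arccos(0.48154) ≈ 61.2°.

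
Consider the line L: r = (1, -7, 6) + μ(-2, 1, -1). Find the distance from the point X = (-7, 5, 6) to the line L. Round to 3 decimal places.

Taking (1, -7, 6) on L with direction v = (-2, 1, -1): w = X − (1, -7, 6) = (-8, 12, 0), and w × v = (-12, -8, 16).
Distance = |w × v| / |v| = √464 / √6 ≈ 8.794.

8.794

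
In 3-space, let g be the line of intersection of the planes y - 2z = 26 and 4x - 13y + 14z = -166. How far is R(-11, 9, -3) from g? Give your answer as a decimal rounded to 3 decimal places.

19.631

Direction of g: (0, 1, -2) × (4, -13, 14) = (-12, -8, -4).
A point on g: solving the two plane equations with x = 10 gives (10, 4, -11).
Taking (10, 4, -11) on g with direction v = (-12, -8, -4): w = R − (10, 4, -11) = (-21, 5, 8), and w × v = (44, -180, 228).
Distance = |w × v| / |v| = √86320 / √224 ≈ 19.631.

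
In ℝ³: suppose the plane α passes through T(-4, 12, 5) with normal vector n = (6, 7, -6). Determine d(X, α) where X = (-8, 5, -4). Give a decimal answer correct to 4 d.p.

α: n·r = n·T gives 6x + 7y - 6z = 30.
n·X − d = (6)·(-8) + (7)·(5) + (-6)·(-4) − 30 = -19; |n| = √121.
Distance = |-19| / √121 = 19/√121 ≈ 1.7273.

1.7273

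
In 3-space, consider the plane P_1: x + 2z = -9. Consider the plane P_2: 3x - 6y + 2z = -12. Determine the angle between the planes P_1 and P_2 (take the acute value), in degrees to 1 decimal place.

cos θ = |n₁·n₂| / (|n₁||n₂|) = |7| / (√5 · √49).
θ = arccos(0.44721) ≈ 63.4°.

63.4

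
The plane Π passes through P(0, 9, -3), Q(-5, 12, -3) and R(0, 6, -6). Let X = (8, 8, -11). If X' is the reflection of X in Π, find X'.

PQ = (-5, 3, 0), PR = (0, -3, -3); a normal to Π is PQ × PR = (-9, -15, 15).
Using P: Π has equation -9x - 15y + 15z = -180.
λ = (n·X − d)/|n|² = (-357 − (-180))/531 = -1/3.
Reflection = X − 2λn = (8, 8, -11) − (-2/3)·(-9, -15, 15) = (2, -2, -1).

(2, -2, -1)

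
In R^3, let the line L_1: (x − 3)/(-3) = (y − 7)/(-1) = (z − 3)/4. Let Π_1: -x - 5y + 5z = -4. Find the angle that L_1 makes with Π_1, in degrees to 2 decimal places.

50.26

L_1 has direction (-3, -1, 4) through (3, 7, 3).
sin θ = |n·v| / (|n||v|) = |28| / (√51 · √26) = 0.76893.
θ ≈ 50.26°.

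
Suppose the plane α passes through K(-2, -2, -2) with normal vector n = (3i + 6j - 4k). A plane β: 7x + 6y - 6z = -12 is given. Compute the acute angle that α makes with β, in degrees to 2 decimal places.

19.47

α: n·r = n·K gives 3x + 6y - 4z = -10.
cos θ = |n₁·n₂| / (|n₁||n₂|) = |81| / (√61 · √121).
θ = arccos(0.94282) ≈ 19.47°.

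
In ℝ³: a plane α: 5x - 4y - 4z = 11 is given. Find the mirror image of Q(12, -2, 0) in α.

λ = (n·Q − d)/|n|² = (68 − 11)/57 = 1.
Reflection = Q − 2λn = (12, -2, 0) − 2·(5, -4, -4) = (2, 6, 8).

(2, 6, 8)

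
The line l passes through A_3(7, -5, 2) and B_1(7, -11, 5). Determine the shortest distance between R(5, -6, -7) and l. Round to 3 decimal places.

A direction vector for l is B_1 − A_3 = (0, -6, 3).
Taking (7, -5, 2) on l with direction v = (0, -6, 3): w = R − (7, -5, 2) = (-2, -1, -9), and w × v = (-57, 6, 12).
Distance = |w × v| / |v| = √3429 / √45 ≈ 8.729.

8.729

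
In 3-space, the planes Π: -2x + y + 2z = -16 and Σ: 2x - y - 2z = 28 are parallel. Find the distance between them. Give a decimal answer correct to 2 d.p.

Rescale Σ by 1/(-1): -2x + y + 2z = -28. Then distance = |-16 − (-28)| / √9 ≈ 4.00.

4.00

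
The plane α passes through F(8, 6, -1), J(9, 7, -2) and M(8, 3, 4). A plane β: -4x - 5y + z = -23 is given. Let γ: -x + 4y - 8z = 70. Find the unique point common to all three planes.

FJ = (1, 1, -1), FM = (0, -3, 5); a normal to α is FJ × FM = (2, -5, -3).
Using F: α has equation 2x - 5y - 3z = -11.
Solving the 3×3 linear system 2x - 5y - 3z = -11, -4x - 5y + z = -23, -x + 4y - 8z = 70 (e.g. by elimination or Cramer's rule, determinant = 300) gives (-2, 5, -6).

(-2, 5, -6)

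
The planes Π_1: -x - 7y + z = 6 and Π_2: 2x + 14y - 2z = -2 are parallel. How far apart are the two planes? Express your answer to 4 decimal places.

Rescale Π_2 by 1/(-2): -x - 7y + z = 1. Then distance = |6 − 1| / √51 ≈ 0.7001.

0.7001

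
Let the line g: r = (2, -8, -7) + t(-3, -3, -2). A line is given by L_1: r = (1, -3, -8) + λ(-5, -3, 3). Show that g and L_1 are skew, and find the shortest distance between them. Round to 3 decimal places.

Common perpendicular direction n = (-3, -3, -2) × (-5, -3, 3) = (-15, 19, -6).
With w = (1, -3, -8) − (2, -8, -7) = (-1, 5, -1), w · n = 116.
Since n ≠ 0 the lines are not parallel, and w · n = 116 ≠ 0 so they do not intersect; hence they are skew.
Distance = |w · n| / |n| = |116| / √622 ≈ 4.651.

4.651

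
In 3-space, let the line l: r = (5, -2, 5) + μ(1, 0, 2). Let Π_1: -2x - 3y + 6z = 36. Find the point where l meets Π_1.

(6, -2, 7)

Substitute r = (5, -2, 5) + t(1, 0, 2) into the plane: 26 + 10t = 36, so t = 1.
Intersection: (5, -2, 5) + 1·(1, 0, 2) = (6, -2, 7).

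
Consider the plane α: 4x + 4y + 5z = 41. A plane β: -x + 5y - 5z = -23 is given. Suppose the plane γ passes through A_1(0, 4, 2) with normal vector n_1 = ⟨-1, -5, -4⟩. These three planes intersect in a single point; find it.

γ: n_1·r = n_1·A_1 gives -x - 5y - 4z = -28.
Solving the 3×3 linear system 4x + 4y + 5z = 41, -x + 5y - 5z = -23, -x - 5y - 4z = -28 (e.g. by elimination or Cramer's rule, determinant = -126) gives (3, 1, 5).

(3, 1, 5)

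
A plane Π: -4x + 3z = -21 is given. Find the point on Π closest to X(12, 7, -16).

(0, 7, -7)

Foot = X − λn with λ = (n·X − d)/|n|² = (-96 − (-21))/25 = -3.
Foot = (12, 7, -16) − (-3)·(-4, 0, 3) = (0, 7, -7).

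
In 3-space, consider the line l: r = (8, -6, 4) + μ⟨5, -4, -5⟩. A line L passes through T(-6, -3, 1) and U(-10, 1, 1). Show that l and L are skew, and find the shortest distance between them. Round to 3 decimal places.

8.122

A direction vector for L is U − T = (-4, 4, 0).
Common perpendicular direction n = (5, -4, -5) × (-4, 4, 0) = (20, 20, 4).
With w = (-6, -3, 1) − (8, -6, 4) = (-14, 3, -3), w · n = -232.
Since n ≠ 0 the lines are not parallel, and w · n = -232 ≠ 0 so they do not intersect; hence they are skew.
Distance = |w · n| / |n| = |-232| / √816 ≈ 8.122.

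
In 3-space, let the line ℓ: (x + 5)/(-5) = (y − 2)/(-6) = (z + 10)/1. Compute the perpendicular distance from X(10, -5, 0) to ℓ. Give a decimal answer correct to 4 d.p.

19.1172

ℓ has direction (-5, -6, 1) through (-5, 2, -10).
Taking (-5, 2, -10) on ℓ with direction v = (-5, -6, 1): w = X − (-5, 2, -10) = (15, -7, 10), and w × v = (53, -65, -125).
Distance = |w × v| / |v| = √22659 / √62 ≈ 19.1172.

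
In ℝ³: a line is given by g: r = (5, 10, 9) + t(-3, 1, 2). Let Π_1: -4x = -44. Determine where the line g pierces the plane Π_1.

(11, 8, 5)

Substitute r = (5, 10, 9) + t(-3, 1, 2) into the plane: -20 + 12t = -44, so t = -2.
Intersection: (5, 10, 9) + (-2)·(-3, 1, 2) = (11, 8, 5).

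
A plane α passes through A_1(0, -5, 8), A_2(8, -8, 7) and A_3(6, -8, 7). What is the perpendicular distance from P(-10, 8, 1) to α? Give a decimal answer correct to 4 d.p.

A_1A_2 = (8, -3, -1), A_1A_3 = (6, -3, -1); a normal to α is A_1A_2 × A_1A_3 = (0, 2, -6).
Using A_1: α has equation 2y - 6z = -58.
n·P − d = (0)·(-10) + (2)·(8) + (-6)·(1) − (-58) = 68; |n| = √40.
Distance = |68| / √40 = 68/√40 ≈ 10.7517.

10.7517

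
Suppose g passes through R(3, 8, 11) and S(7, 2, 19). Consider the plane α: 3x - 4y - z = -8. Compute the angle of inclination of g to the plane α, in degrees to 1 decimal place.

30.7

A direction vector for g is S − R = (4, -6, 8).
sin θ = |n·v| / (|n||v|) = |28| / (√26 · √116) = 0.50985.
θ ≈ 30.7°.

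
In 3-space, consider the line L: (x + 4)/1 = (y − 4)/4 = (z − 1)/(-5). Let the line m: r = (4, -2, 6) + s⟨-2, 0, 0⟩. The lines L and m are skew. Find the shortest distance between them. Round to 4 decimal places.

L has direction (1, 4, -5) through (-4, 4, 1).
Common perpendicular direction n = (1, 4, -5) × (-2, 0, 0) = (0, 10, 8).
With w = (4, -2, 6) − (-4, 4, 1) = (8, -6, 5), w · n = -20.
Distance = |w · n| / |n| = |-20| / √164 ≈ 1.5617.

1.5617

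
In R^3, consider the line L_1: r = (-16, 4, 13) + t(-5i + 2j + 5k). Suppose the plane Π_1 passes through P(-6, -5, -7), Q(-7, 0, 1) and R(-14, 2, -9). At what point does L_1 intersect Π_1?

PQ = (-1, 5, 8), PR = (-8, 7, -2); a normal to Π_1 is PQ × PR = (-66, -66, 33).
Using P: Π_1 has equation -66x - 66y + 33z = 495.
Substitute r = (-16, 4, 13) + t(-5, 2, 5) into the plane: 1221 + 363t = 495, so t = -2.
Intersection: (-16, 4, 13) + (-2)·(-5, 2, 5) = (-6, 0, 3).

(-6, 0, 3)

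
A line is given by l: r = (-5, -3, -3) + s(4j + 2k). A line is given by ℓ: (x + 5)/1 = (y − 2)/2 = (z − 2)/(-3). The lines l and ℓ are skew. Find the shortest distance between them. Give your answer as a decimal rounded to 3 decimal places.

0.602

ℓ has direction (1, 2, -3) through (-5, 2, 2).
Common perpendicular direction n = (0, 4, 2) × (1, 2, -3) = (-16, 2, -4).
With w = (-5, 2, 2) − (-5, -3, -3) = (0, 5, 5), w · n = -10.
Distance = |w · n| / |n| = |-10| / √276 ≈ 0.602.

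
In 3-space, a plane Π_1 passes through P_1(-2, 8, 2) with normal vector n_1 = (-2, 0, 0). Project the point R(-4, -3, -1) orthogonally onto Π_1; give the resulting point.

(-2, -3, -1)

Π_1: n_1·r = n_1·P_1 gives -2x = 4.
Foot = R − λn with λ = (n·R − d)/|n|² = (8 − 4)/4 = 1.
Foot = (-4, -3, -1) − 1·(-2, 0, 0) = (-2, -3, -1).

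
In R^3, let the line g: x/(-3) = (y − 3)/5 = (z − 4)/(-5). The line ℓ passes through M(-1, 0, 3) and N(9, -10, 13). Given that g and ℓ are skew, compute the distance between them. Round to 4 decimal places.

g has direction (-3, 5, -5) through (0, 3, 4).
A direction vector for ℓ is N − M = (10, -10, 10).
Common perpendicular direction n = (-3, 5, -5) × (10, -10, 10) = (0, -20, -20).
With w = (-1, 0, 3) − (0, 3, 4) = (-1, -3, -1), w · n = 80.
Distance = |w · n| / |n| = |80| / √800 ≈ 2.8284.

2.8284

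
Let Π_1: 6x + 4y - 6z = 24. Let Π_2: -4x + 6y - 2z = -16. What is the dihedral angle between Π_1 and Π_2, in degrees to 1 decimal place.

80.2

cos θ = |n₁·n₂| / (|n₁||n₂|) = |12| / (√88 · √56).
θ = arccos(0.17094) ≈ 80.2°.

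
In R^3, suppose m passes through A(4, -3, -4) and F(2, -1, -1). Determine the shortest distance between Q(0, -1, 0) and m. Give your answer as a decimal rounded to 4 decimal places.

1.4552

A direction vector for m is F − A = (-2, 2, 3).
Taking (4, -3, -4) on m with direction v = (-2, 2, 3): w = Q − (4, -3, -4) = (-4, 2, 4), and w × v = (-2, 4, -4).
Distance = |w × v| / |v| = √36 / √17 ≈ 1.4552.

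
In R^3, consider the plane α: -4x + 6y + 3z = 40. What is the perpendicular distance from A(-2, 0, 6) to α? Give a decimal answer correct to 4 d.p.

n·A − d = (-4)·(-2) + (6)·(0) + (3)·(6) − 40 = -14; |n| = √61.
Distance = |-14| / √61 = 14/√61 ≈ 1.7925.

1.7925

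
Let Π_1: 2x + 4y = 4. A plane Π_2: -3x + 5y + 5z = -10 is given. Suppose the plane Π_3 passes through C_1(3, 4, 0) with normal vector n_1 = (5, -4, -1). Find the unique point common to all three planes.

(0, 1, -3)

Π_3: n_1·r = n_1·C_1 gives 5x - 4y - z = -1.
Solving the 3×3 linear system 2x + 4y = 4, -3x + 5y + 5z = -10, 5x - 4y - z = -1 (e.g. by elimination or Cramer's rule, determinant = 118) gives (0, 1, -3).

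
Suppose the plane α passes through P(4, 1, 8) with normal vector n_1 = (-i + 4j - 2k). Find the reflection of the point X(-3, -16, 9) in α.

α: n_1·r = n_1·P gives -x + 4y - 2z = -16.
λ = (n·X − d)/|n|² = (-79 − (-16))/21 = -3.
Reflection = X − 2λn = (-3, -16, 9) − (-6)·(-1, 4, -2) = (-9, 8, -3).

(-9, 8, -3)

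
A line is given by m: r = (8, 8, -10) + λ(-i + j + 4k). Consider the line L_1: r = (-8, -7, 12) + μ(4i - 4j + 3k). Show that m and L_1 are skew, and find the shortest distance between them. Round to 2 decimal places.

Common perpendicular direction n = (-1, 1, 4) × (4, -4, 3) = (19, 19, 0).
With w = (-8, -7, 12) − (8, 8, -10) = (-16, -15, 22), w · n = -589.
Since n ≠ 0 the lines are not parallel, and w · n = -589 ≠ 0 so they do not intersect; hence they are skew.
Distance = |w · n| / |n| = |-589| / √722 ≈ 21.92.

21.92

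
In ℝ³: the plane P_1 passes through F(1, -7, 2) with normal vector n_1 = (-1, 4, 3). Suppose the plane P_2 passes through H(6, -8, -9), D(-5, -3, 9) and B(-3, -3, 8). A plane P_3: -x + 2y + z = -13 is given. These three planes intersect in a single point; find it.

P_1: n_1·r = n_1·F gives -x + 4y + 3z = -23.
HD = (-11, 5, 18), HB = (-9, 5, 17); a normal to P_2 is HD × HB = (-5, 25, -10).
Using H: P_2 has equation -5x + 25y - 10z = -140.
Solving the 3×3 linear system -x + 4y + 3z = -23, -5x + 25y - 10z = -140, -x + 2y + z = -13 (e.g. by elimination or Cramer's rule, determinant = 60) gives (3, -5, 0).

(3, -5, 0)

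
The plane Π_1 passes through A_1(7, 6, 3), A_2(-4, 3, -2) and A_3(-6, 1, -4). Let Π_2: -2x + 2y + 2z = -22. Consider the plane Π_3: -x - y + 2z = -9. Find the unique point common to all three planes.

A_1A_2 = (-11, -3, -5), A_1A_3 = (-13, -5, -7); a normal to Π_1 is A_1A_2 × A_1A_3 = (-4, -12, 16).
Using A_1: Π_1 has equation -4x - 12y + 16z = -52.
Solving the 3×3 linear system -4x - 12y + 16z = -52, -2x + 2y + 2z = -22, -x - y + 2z = -9 (e.g. by elimination or Cramer's rule, determinant = 16) gives (1, -4, -6).

(1, -4, -6)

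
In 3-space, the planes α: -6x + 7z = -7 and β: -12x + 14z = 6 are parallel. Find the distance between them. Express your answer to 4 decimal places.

Rescale β by 1/2: -6x + 7z = 3. Then distance = |-7 − 3| / √85 ≈ 1.0847.

1.0847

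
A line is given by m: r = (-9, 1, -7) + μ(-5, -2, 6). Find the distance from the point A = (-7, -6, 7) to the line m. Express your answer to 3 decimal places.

11.396

Taking (-9, 1, -7) on m with direction v = (-5, -2, 6): w = A − (-9, 1, -7) = (2, -7, 14), and w × v = (-14, -82, -39).
Distance = |w × v| / |v| = √8441 / √65 ≈ 11.396.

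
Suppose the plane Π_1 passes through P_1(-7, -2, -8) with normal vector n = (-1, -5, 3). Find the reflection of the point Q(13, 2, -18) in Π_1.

Π_1: n·r = n·P_1 gives -x - 5y + 3z = -7.
λ = (n·Q − d)/|n|² = (-77 − (-7))/35 = -2.
Reflection = Q − 2λn = (13, 2, -18) − (-4)·(-1, -5, 3) = (9, -18, -6).

(9, -18, -6)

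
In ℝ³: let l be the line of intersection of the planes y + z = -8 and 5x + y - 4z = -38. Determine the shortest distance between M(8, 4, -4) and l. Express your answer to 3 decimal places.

18.833

Direction of l: (0, 1, 1) × (5, 1, -4) = (-5, 5, -5).
A point on l: solving the two plane equations with x = -6 gives (-6, -8, 0).
Taking (-6, -8, 0) on l with direction v = (-5, 5, -5): w = M − (-6, -8, 0) = (14, 12, -4), and w × v = (-40, 90, 130).
Distance = |w × v| / |v| = √26600 / √75 ≈ 18.833.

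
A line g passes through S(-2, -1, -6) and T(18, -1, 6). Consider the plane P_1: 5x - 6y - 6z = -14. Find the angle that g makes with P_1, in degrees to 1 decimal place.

7.0

A direction vector for g is T − S = (20, 0, 12).
sin θ = |n·v| / (|n||v|) = |28| / (√97 · √544) = 0.12189.
θ ≈ 7.0°.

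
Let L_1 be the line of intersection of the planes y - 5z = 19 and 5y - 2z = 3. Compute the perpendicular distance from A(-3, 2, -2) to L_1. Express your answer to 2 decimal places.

3.61

Direction of L_1: (0, 1, -5) × (0, 5, -2) = (23, 0, 0).
A point on L_1: solving the two plane equations with x = 2 gives (2, -1, -4).
Taking (2, -1, -4) on L_1 with direction v = (23, 0, 0): w = A − (2, -1, -4) = (-5, 3, 2), and w × v = (0, 46, -69).
Distance = |w × v| / |v| = √6877 / √529 ≈ 3.61.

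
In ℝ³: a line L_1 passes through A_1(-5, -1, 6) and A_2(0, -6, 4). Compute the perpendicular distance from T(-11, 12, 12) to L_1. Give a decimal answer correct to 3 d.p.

A direction vector for L_1 is A_2 − A_1 = (5, -5, -2).
Taking (-5, -1, 6) on L_1 with direction v = (5, -5, -2): w = T − (-5, -1, 6) = (-6, 13, 6), and w × v = (4, 18, -35).
Distance = |w × v| / |v| = √1565 / √54 ≈ 5.383.

5.383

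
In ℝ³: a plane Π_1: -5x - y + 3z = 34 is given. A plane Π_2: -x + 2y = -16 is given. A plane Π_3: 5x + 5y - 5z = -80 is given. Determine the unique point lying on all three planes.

(-2, -9, 5)

Solving the 3×3 linear system -5x - y + 3z = 34, -x + 2y = -16, 5x + 5y - 5z = -80 (e.g. by elimination or Cramer's rule, determinant = 10) gives (-2, -9, 5).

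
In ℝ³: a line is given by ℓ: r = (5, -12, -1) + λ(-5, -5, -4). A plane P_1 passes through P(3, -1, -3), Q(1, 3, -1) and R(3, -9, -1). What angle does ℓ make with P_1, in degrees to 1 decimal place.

59.6

PQ = (-2, 4, 2), PR = (0, -8, 2); a normal to P_1 is PQ × PR = (24, 4, 16).
Using P: P_1 has equation 24x + 4y + 16z = 20.
sin θ = |n·v| / (|n||v|) = |-204| / (√848 · √66) = 0.86230.
θ ≈ 59.6°.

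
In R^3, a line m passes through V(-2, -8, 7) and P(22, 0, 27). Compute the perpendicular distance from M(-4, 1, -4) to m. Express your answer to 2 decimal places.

A direction vector for m is P − V = (24, 8, 20).
Taking (-2, -8, 7) on m with direction v = (24, 8, 20): w = M − (-2, -8, 7) = (-2, 9, -11), and w × v = (268, -224, -232).
Distance = |w × v| / |v| = √175824 / √1040 ≈ 13.00.

13.00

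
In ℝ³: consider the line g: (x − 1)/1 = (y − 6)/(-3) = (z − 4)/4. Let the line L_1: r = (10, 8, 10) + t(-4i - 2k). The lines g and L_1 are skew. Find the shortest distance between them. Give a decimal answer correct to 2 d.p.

g has direction (1, -3, 4) through (1, 6, 4).
Common perpendicular direction n = (1, -3, 4) × (-4, 0, -2) = (6, -14, -12).
With w = (10, 8, 10) − (1, 6, 4) = (9, 2, 6), w · n = -46.
Distance = |w · n| / |n| = |-46| / √376 ≈ 2.37.

2.37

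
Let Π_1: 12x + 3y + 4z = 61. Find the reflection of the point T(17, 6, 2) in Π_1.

λ = (n·T − d)/|n|² = (230 − 61)/169 = 1.
Reflection = T − 2λn = (17, 6, 2) − 2·(12, 3, 4) = (-7, 0, -6).

(-7, 0, -6)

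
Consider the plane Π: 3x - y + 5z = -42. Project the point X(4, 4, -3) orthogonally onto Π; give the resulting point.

(1, 5, -8)

Foot = X − λn with λ = (n·X − d)/|n|² = (-7 − (-42))/35 = 1.
Foot = (4, 4, -3) − 1·(3, -1, 5) = (1, 5, -8).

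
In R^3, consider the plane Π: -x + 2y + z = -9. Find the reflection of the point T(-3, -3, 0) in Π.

(-1, -7, -2)

λ = (n·T − d)/|n|² = (-3 − (-9))/6 = 1.
Reflection = T − 2λn = (-3, -3, 0) − 2·(-1, 2, 1) = (-1, -7, -2).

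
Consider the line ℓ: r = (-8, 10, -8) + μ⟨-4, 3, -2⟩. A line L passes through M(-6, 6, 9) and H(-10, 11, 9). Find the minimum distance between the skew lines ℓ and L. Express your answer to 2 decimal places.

A direction vector for L is H − M = (-4, 5, 0).
Common perpendicular direction n = (-4, 3, -2) × (-4, 5, 0) = (10, 8, -8).
With w = (-6, 6, 9) − (-8, 10, -8) = (2, -4, 17), w · n = -148.
Distance = |w · n| / |n| = |-148| / √228 ≈ 9.80.

9.80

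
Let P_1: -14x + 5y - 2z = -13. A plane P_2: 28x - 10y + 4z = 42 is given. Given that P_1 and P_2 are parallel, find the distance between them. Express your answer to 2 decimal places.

Rescale P_2 by 1/(-2): -14x + 5y - 2z = -21. Then distance = |-13 − (-21)| / √225 ≈ 0.53.

0.53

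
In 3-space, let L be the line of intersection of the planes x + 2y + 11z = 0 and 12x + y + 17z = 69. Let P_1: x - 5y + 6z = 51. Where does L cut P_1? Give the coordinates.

(5, -8, 1)

Direction of L: (1, 2, 11) × (12, 1, 17) = (23, 115, -23).
A point on L: solving the two plane equations with x = 8 gives (8, 7, -2).
Substitute r = (8, 7, -2) + t(23, 115, -23) into the plane: -39 + (-690)t = 51, so t = -3/23.
Intersection: (8, 7, -2) + (-3/23)·(23, 115, -23) = (5, -8, 1).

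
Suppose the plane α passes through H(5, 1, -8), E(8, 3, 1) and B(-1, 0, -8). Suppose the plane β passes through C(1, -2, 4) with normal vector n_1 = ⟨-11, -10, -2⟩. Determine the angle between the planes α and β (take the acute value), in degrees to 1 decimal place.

HE = (3, 2, 9), HB = (-6, -1, 0); a normal to α is HE × HB = (9, -54, 9).
Using H: α has equation 9x - 54y + 9z = -81.
β: n_1·r = n_1·C gives -11x - 10y - 2z = 1.
cos θ = |n₁·n₂| / (|n₁||n₂|) = |423| / (√3078 · √225).
θ = arccos(0.50829) ≈ 59.4°.

59.4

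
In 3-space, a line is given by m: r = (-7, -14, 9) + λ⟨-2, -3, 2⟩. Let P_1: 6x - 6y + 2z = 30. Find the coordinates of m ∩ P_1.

(-1, -5, 3)

Substitute r = (-7, -14, 9) + t(-2, -3, 2) into the plane: 60 + 10t = 30, so t = -3.
Intersection: (-7, -14, 9) + (-3)·(-2, -3, 2) = (-1, -5, 3).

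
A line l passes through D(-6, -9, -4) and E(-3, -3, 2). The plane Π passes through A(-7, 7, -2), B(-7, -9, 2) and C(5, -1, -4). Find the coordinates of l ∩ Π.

A direction vector for l is E − D = (3, 6, 6).
AB = (0, -16, 4), AC = (12, -8, -2); a normal to Π is AB × AC = (64, 48, 192).
Using A: Π has equation 64x + 48y + 192z = -496.
Substitute r = (-6, -9, -4) + t(3, 6, 6) into the plane: -1584 + 1632t = -496, so t = 2/3.
Intersection: (-6, -9, -4) + (2/3)·(3, 6, 6) = (-4, -5, 0).

(-4, -5, 0)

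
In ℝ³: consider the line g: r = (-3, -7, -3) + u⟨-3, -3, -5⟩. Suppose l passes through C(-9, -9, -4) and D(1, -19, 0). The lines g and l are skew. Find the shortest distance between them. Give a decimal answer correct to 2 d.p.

A direction vector for l is D − C = (10, -10, 4).
Common perpendicular direction n = (-3, -3, -5) × (10, -10, 4) = (-62, -38, 60).
With w = (-9, -9, -4) − (-3, -7, -3) = (-6, -2, -1), w · n = 388.
Distance = |w · n| / |n| = |388| / √8888 ≈ 4.12.

4.12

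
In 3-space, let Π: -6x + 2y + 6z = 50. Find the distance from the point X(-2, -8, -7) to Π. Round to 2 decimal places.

11.01

n·X − d = (-6)·(-2) + (2)·(-8) + (6)·(-7) − 50 = -96; |n| = √76.
Distance = |-96| / √76 = 96/√76 ≈ 11.01.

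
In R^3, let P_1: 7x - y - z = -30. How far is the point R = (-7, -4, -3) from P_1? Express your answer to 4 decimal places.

1.6803

n·R − d = (7)·(-7) + (-1)·(-4) + (-1)·(-3) − (-30) = -12; |n| = √51.
Distance = |-12| / √51 = 12/√51 ≈ 1.6803.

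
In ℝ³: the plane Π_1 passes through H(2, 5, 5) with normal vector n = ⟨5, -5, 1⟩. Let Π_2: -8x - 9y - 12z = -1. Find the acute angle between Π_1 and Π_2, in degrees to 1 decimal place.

86.7

Π_1: n·r = n·H gives 5x - 5y + z = -10.
cos θ = |n₁·n₂| / (|n₁||n₂|) = |-7| / (√51 · √289).
θ = arccos(0.05766) ≈ 86.7°.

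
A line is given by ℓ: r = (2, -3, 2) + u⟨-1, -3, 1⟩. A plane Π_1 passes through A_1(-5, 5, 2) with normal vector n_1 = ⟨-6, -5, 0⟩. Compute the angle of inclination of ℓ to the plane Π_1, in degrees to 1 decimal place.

54.2

Π_1: n_1·r = n_1·A_1 gives -6x - 5y = 5.
sin θ = |n·v| / (|n||v|) = |21| / (√61 · √11) = 0.81070.
θ ≈ 54.2°.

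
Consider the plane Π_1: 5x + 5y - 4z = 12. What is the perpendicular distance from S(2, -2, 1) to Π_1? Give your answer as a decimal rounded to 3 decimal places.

n·S − d = (5)·(2) + (5)·(-2) + (-4)·(1) − 12 = -16; |n| = √66.
Distance = |-16| / √66 = 16/√66 ≈ 1.969.

1.969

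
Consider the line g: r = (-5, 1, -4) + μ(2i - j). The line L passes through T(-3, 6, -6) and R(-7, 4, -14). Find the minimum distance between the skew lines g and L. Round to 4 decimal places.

A direction vector for L is R − T = (-4, -2, -8).
Common perpendicular direction n = (2, -1, 0) × (-4, -2, -8) = (8, 16, -8).
With w = (-3, 6, -6) − (-5, 1, -4) = (2, 5, -2), w · n = 112.
Distance = |w · n| / |n| = |112| / √384 ≈ 5.7155.

5.7155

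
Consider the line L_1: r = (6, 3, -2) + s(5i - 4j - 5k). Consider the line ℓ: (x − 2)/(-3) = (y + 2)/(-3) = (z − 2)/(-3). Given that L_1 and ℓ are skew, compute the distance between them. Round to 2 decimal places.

6.08

ℓ has direction (-3, -3, -3) through (2, -2, 2).
Common perpendicular direction n = (5, -4, -5) × (-3, -3, -3) = (-3, 30, -27).
With w = (2, -2, 2) − (6, 3, -2) = (-4, -5, 4), w · n = -246.
Distance = |w · n| / |n| = |-246| / √1638 ≈ 6.08.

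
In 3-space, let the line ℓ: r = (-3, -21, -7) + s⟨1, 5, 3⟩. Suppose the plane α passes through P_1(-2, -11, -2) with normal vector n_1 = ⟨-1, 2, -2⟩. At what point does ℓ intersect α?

α: n_1·r = n_1·P_1 gives -x + 2y - 2z = -16.
Substitute r = (-3, -21, -7) + t(1, 5, 3) into the plane: -25 + 3t = -16, so t = 3.
Intersection: (-3, -21, -7) + 3·(1, 5, 3) = (0, -6, 2).

(0, -6, 2)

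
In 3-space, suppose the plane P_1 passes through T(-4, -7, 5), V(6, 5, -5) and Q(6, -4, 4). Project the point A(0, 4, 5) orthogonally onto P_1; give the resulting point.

TV = (10, 12, -10), TQ = (10, 3, -1); a normal to P_1 is TV × TQ = (18, -90, -90).
Using T: P_1 has equation 18x - 90y - 90z = 108.
Foot = A − λn with λ = (n·A − d)/|n|² = (-810 − 108)/16524 = -1/18.
Foot = (0, 4, 5) − (-1/18)·(18, -90, -90) = (1, -1, 0).

(1, -1, 0)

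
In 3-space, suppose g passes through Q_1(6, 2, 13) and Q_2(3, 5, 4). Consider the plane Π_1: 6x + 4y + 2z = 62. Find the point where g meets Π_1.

(5, 3, 10)

A direction vector for g is Q_2 − Q_1 = (-3, 3, -9).
Substitute r = (6, 2, 13) + t(-3, 3, -9) into the plane: 70 + (-24)t = 62, so t = 1/3.
Intersection: (6, 2, 13) + (1/3)·(-3, 3, -9) = (5, 3, 10).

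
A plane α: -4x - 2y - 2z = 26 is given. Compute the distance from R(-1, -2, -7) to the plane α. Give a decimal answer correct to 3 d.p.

0.816

n·R − d = (-4)·(-1) + (-2)·(-2) + (-2)·(-7) − 26 = -4; |n| = √24.
Distance = |-4| / √24 = 4/√24 ≈ 0.816.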